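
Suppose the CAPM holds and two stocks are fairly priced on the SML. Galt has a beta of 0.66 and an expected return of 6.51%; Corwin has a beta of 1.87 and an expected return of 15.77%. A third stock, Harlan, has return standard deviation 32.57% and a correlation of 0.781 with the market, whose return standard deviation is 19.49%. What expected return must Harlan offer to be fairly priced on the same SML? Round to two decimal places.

MRP = (15.77% − 6.51%) / (1.87 − 0.66) = 7.6529%
R_f = 6.51% − 0.66 × 7.6529% = 1.4591%
β_Harlan = ρ·σ_i/σ_m = 0.781 × 32.57 / 19.49 = 1.3051
E(R_Harlan) = R_f + β × MRP = 1.4591% + 1.3051 × 7.6529% = 11.45%

11.45%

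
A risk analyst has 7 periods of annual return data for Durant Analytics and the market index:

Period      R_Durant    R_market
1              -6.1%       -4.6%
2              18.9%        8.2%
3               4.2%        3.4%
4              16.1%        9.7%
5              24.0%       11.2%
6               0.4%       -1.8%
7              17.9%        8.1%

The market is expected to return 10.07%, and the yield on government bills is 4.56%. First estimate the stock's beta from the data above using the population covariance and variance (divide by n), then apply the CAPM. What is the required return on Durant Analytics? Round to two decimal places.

14.48%

Mean R_i = (-6.1 + 18.9 + 4.2 + 16.1 + 24.0 + 0.4 + 17.9) / 7 = 10.7714%
Mean R_m = (-4.6 + 8.2 + 3.4 + 9.7 + 11.2 − 1.8 + 8.1) / 7 = 4.8857%
Σ(R_i − R̄_i)(R_m − R̄_m) = 398.1771  ⇒  Cov = 398.1771 / 7 = 56.8824
Σ(R_m − R̄_m)² = 221.2486  ⇒  Var(R_m) = 221.2486 / 7 = 31.6069
β = Cov / Var(R_m) = 56.8824 / 31.6069 = 1.7997
MRP = 10.07% − 4.56% = 5.51%
E(R) = R_f + β × MRP = 4.56% + 1.7997 × 5.51% = 14.48%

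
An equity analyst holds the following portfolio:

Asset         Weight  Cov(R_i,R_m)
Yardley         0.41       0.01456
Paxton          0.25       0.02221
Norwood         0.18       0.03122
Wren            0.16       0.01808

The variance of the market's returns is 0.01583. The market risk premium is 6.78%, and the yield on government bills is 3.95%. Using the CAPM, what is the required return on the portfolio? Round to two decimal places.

12.53%

β_Yardley = 0.01456 / 0.01583 = 0.9198
β_Paxton = 0.02221 / 0.01583 = 1.4030
β_Norwood = 0.03122 / 0.01583 = 1.9722
β_Wren = 0.01808 / 0.01583 = 1.1421
β_P = Σ w_i β_i = 0.41×0.9198 + 0.25×1.4030 + 0.18×1.9722 + 0.16×1.1421 = 1.2656
E(R_P) = R_f + β_P × MRP = 3.95% + 1.2656 × 6.78% = 12.53%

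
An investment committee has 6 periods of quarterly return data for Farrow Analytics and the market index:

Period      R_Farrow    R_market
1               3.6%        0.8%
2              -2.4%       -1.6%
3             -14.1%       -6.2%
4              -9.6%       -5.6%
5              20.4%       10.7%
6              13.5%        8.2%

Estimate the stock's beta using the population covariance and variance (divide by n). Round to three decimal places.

1.874

Mean R_i = (3.6 − 2.4 − 14.1 − 9.6 + 20.4 + 13.5) / 6 = 1.9000%
Mean R_m = (0.8 − 1.6 − 6.2 − 5.6 + 10.7 + 8.2) / 6 = 1.0500%
Σ(R_i − R̄_i)(R_m − R̄_m) = 464.9100  ⇒  Cov = 464.9100 / 6 = 77.4850
Σ(R_m − R̄_m)² = 248.1150  ⇒  Var(R_m) = 248.1150 / 6 = 41.3525
β = Cov / Var(R_m) = 77.4850 / 41.3525 = 1.8738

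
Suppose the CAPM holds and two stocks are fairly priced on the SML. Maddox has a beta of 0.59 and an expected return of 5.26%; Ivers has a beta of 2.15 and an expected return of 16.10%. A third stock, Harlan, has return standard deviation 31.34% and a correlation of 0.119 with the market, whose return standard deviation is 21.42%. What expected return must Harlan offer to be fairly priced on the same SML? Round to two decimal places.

2.37%

MRP = (16.10% − 5.26%) / (2.15 − 0.59) = 6.9487%
R_f = 5.26% − 0.59 × 6.9487% = 1.1603%
β_Harlan = ρ·σ_i/σ_m = 0.119 × 31.34 / 21.42 = 0.1741
E(R_Harlan) = R_f + β × MRP = 1.1603% + 0.1741 × 6.9487% = 2.37%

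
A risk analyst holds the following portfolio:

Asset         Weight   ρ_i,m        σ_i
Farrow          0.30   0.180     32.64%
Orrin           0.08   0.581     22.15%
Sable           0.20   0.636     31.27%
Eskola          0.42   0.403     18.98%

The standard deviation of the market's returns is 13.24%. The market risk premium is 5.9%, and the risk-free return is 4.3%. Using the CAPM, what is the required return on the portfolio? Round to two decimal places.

β_Farrow = 0.180 × 32.64% / 13.24% = 0.4437
β_Orrin = 0.581 × 22.15% / 13.24% = 0.9720
β_Sable = 0.636 × 31.27% / 13.24% = 1.5021
β_Eskola = 0.403 × 18.98% / 13.24% = 0.5777
β_P = Σ w_i β_i = 0.30×0.4437 + 0.08×0.9720 + 0.20×1.5021 + 0.42×0.5777 = 0.7539
E(R_P) = R_f + β_P × MRP = 4.3% + 0.7539 × 5.9% = 8.75%

8.75%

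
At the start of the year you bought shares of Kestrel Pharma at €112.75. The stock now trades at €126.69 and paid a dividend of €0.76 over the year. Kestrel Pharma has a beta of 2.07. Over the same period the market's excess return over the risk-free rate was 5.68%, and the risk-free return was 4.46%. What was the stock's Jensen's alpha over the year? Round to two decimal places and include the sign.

Realised HPR = (P1 + D1 − P0) / P0 = (126.69 + 0.76 − 112.75) / 112.75 = 14.70 / 112.75 = 13.0377%
CAPM required = R_f + β·MRP = 4.46% + 2.07 × 5.68% = 16.2176%
α = realised − required = 13.0377% − 16.2176% = -3.18%

-3.18%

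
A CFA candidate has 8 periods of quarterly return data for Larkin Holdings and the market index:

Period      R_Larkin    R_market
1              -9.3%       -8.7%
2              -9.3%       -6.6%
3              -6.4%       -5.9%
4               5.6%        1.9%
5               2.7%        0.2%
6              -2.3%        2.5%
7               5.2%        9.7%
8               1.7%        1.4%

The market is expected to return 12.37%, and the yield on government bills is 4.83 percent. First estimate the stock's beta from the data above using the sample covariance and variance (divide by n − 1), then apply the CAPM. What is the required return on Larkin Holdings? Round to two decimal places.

11.60%

Mean R_i = (-9.3 − 9.3 − 6.4 + 5.6 + 2.7 − 2.3 + 5.2 + 1.7) / 8 = -1.5125%
Mean R_m = (-8.7 − 6.6 − 5.9 + 1.9 + 0.2 + 2.5 + 9.7 + 1.4) / 8 = -0.6875%
Σ(R_i − R̄_i)(R_m − R̄_m) = 229.9813  ⇒  Cov = 229.9813 / 7 = 32.8545
Σ(R_m − R̄_m)² = 256.2288  ⇒  Var(R_m) = 256.2288 / 7 = 36.6041
β = Cov / Var(R_m) = 32.8545 / 36.6041 = 0.8976
MRP = 12.37% − 4.83% = 7.54%
E(R) = R_f + β × MRP = 4.83% + 0.8976 × 7.54% = 11.60%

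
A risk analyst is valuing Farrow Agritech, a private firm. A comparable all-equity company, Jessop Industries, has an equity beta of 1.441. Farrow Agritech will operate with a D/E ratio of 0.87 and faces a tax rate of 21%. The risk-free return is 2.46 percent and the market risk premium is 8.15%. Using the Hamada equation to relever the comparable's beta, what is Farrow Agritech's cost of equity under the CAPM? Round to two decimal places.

β_L = β_U × [1 + (1 − t)(D/E)] = 1.441 × [1 + (1 − 0.21) × 0.87]
    = 1.441 × [1 + 0.79 × 0.87] = 1.441 × 1.6873 = 2.4314
E(R) = R_f + β_L × MRP = 2.46% + 2.4314 × 8.15% = 22.28%

22.28%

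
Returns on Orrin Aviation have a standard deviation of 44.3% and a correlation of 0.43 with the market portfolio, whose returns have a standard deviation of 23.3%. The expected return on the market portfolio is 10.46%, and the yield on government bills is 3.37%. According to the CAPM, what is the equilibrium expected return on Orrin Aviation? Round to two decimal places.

9.17%

β = ρ × σ_i / σ_m = 0.43 × 44.3% / 23.3% = 0.8176
MRP = 10.46% − 3.37% = 7.09%
E(R) = 3.37% + 0.8176 × 7.09% = 9.17%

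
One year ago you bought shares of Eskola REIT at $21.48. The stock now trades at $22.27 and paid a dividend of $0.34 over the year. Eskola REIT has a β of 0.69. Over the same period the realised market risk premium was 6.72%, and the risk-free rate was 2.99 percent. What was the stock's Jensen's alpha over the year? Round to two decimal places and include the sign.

-2.37%

Realised HPR = (P1 + D1 − P0) / P0 = (22.27 + 0.34 − 21.48) / 21.48 = 1.13 / 21.48 = 5.2607%
CAPM required = R_f + β·MRP = 2.99% + 0.69 × 6.72% = 7.6268%
α = realised − required = 5.2607% − 7.6268% = -2.37%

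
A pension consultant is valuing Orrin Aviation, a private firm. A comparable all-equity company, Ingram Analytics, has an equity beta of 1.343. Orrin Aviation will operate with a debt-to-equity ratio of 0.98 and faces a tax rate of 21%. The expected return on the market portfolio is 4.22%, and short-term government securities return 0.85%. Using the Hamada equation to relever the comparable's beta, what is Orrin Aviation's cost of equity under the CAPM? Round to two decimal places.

8.88%

β_L = β_U × [1 + (1 − t)(D/E)] = 1.343 × [1 + (1 − 0.21) × 0.98]
    = 1.343 × [1 + 0.79 × 0.98] = 1.343 × 1.7742 = 2.3828
MRP = 4.22% − 0.85% = 3.37%
E(R) = R_f + β_L × MRP = 0.85% + 2.3828 × 3.37% = 8.88%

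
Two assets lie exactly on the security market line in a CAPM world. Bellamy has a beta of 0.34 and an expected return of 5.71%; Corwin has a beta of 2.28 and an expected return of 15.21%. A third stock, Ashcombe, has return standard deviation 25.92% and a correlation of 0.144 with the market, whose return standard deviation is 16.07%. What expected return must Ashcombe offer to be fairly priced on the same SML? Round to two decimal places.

5.18%

MRP = (15.21% − 5.71%) / (2.28 − 0.34) = 4.8969%
R_f = 5.71% − 0.34 × 4.8969% = 4.0451%
β_Ashcombe = ρ·σ_i/σ_m = 0.144 × 25.92 / 16.07 = 0.2323
E(R_Ashcombe) = R_f + β × MRP = 4.0451% + 0.2323 × 4.8969% = 5.18%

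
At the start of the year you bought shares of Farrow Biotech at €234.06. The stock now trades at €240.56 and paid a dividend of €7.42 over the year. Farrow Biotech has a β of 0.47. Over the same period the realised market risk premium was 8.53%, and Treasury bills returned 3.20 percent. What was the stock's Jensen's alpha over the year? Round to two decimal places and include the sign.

-1.26%

Realised HPR = (P1 + D1 − P0) / P0 = (240.56 + 7.42 − 234.06) / 234.06 = 13.92 / 234.06 = 5.9472%
CAPM required = R_f + β·MRP = 3.20% + 0.47 × 8.53% = 7.2091%
α = realised − required = 5.9472% − 7.2091% = -1.26%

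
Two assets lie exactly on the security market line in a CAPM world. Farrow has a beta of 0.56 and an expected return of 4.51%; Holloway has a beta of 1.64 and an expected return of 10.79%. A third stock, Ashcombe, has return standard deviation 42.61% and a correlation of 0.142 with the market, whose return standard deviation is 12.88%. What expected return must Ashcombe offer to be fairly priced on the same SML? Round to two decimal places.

3.99%

MRP = (10.79% − 4.51%) / (1.64 − 0.56) = 5.8148%
R_f = 4.51% − 0.56 × 5.8148% = 1.2537%
β_Ashcombe = ρ·σ_i/σ_m = 0.142 × 42.61 / 12.88 = 0.4698
E(R_Ashcombe) = R_f + β × MRP = 1.2537% + 0.4698 × 5.8148% = 3.99%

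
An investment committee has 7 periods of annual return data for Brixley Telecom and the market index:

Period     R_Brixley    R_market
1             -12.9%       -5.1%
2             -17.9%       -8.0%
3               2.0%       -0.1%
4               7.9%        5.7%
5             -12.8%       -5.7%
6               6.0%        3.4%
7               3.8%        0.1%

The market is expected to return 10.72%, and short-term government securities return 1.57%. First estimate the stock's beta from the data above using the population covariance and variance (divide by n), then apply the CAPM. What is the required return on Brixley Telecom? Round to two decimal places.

20.36%

Mean R_i = (-12.9 − 17.9 + 2.0 + 7.9 − 12.8 + 6.0 + 3.8) / 7 = -3.4143%
Mean R_m = (-5.1 − 8.0 − 0.1 + 5.7 − 5.7 + 3.4 + 0.1) / 7 = -1.3857%
Σ(R_i − R̄_i)(R_m − R̄_m) = 314.4414  ⇒  Cov = 314.4414 / 7 = 44.9202
Σ(R_m − R̄_m)² = 153.1286  ⇒  Var(R_m) = 153.1286 / 7 = 21.8755
β = Cov / Var(R_m) = 44.9202 / 21.8755 = 2.0534
MRP = 10.72% − 1.57% = 9.15%
E(R) = R_f + β × MRP = 1.57% + 2.0534 × 9.15% = 20.36%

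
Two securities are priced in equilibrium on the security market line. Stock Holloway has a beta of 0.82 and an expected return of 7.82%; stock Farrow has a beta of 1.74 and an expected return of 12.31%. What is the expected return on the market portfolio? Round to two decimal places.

8.70%

Both satisfy E(R) = R_f + β·MRP, so the slope of the SML is
MRP = (12.31% − 7.82%) / (1.74 − 0.82) = 4.49% / 0.92 = 4.8804%
R_f = E(R_Holloway) − β_Holloway·MRP = 7.82% − 0.82 × 4.8804% = 3.8181%
E(R_m) = R_f + MRP = 3.8181% + 4.8804% = 8.70%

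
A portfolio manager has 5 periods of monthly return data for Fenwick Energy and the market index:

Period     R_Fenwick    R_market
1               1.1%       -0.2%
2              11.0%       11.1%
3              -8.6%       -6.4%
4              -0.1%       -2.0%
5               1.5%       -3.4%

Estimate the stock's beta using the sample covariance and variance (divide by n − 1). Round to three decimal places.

Mean R_i = (1.1 + 11.0 − 8.6 − 0.1 + 1.5) / 5 = 0.9800%
Mean R_m = (-0.2 + 11.1 − 6.4 − 2.0 − 3.4) / 5 = -0.1800%
Σ(R_i − R̄_i)(R_m − R̄_m) = 172.9020  ⇒  Cov = 172.9020 / 4 = 43.2255
Σ(R_m − R̄_m)² = 179.6080  ⇒  Var(R_m) = 179.6080 / 4 = 44.9020
β = Cov / Var(R_m) = 43.2255 / 44.9020 = 0.9627

0.963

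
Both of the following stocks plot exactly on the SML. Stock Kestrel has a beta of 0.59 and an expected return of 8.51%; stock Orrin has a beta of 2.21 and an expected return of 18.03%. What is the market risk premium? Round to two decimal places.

Both satisfy E(R) = R_f + β·MRP, so the slope of the SML is
MRP = (18.03% − 8.51%) / (2.21 − 0.59) = 9.52% / 1.62 = 5.8765%

5.88%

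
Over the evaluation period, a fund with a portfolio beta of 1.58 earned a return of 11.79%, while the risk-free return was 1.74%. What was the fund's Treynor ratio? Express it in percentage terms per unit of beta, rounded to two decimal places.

6.36%

Treynor = (R_P − R_f) / β_P = (11.79% − 1.74%) / 1.5800 = 10.05% / 1.5800 = 6.36%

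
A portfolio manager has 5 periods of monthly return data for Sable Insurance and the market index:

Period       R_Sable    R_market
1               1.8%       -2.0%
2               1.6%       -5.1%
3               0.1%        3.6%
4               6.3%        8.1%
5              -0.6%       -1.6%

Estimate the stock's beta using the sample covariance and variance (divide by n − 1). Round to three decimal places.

Mean R_i = (1.8 + 1.6 + 0.1 + 6.3 − 0.6) / 5 = 1.8400%
Mean R_m = (-2.0 − 5.1 + 3.6 + 8.1 − 1.6) / 5 = 0.6000%
Σ(R_i − R̄_i)(R_m − R̄_m) = 35.0700  ⇒  Cov = 35.0700 / 4 = 8.7675
Σ(R_m − R̄_m)² = 109.3400  ⇒  Var(R_m) = 109.3400 / 4 = 27.3350
β = Cov / Var(R_m) = 8.7675 / 27.3350 = 0.3207

0.321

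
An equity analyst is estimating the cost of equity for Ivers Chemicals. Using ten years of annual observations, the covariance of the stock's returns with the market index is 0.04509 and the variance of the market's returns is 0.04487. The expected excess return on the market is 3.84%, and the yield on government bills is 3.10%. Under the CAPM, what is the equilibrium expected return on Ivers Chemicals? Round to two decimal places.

6.96%

β = Cov(R_i, R_m) / Var(R_m) = 0.04509 / 0.04487 = 1.0049
E(R) = R_f + β × MRP = 3.10% + 1.0049 × 3.84% = 6.96%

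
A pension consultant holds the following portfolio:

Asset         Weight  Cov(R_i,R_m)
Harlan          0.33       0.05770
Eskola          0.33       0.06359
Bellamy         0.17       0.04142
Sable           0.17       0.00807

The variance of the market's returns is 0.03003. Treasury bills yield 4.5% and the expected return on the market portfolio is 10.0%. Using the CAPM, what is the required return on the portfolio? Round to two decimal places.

13.37%

β_Harlan = 0.05770 / 0.03003 = 1.9214
β_Eskola = 0.06359 / 0.03003 = 2.1175
β_Bellamy = 0.04142 / 0.03003 = 1.3793
β_Sable = 0.00807 / 0.03003 = 0.2687
β_P = Σ w_i β_i = 0.33×1.9214 + 0.33×2.1175 + 0.17×1.3793 + 0.17×0.2687 = 1.6130
MRP = 10.0% − 4.5% = 5.50%
E(R_P) = R_f + β_P × MRP = 4.5% + 1.6130 × 5.5% = 13.37%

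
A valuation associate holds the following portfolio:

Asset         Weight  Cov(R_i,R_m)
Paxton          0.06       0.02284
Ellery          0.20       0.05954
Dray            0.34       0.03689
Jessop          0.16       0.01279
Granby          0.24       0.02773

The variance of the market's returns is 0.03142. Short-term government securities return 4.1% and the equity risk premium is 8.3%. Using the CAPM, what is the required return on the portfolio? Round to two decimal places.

13.22%

β_Paxton = 0.02284 / 0.03142 = 0.7269
β_Ellery = 0.05954 / 0.03142 = 1.8950
β_Dray = 0.03689 / 0.03142 = 1.1741
β_Jessop = 0.01279 / 0.03142 = 0.4071
β_Granby = 0.02773 / 0.03142 = 0.8826
β_P = Σ w_i β_i = 0.06×0.7269 + 0.20×1.8950 + 0.34×1.1741 + 0.16×0.4071 + 0.24×0.8826 = 1.0988
E(R_P) = R_f + β_P × MRP = 4.1% + 1.0988 × 8.3% = 13.22%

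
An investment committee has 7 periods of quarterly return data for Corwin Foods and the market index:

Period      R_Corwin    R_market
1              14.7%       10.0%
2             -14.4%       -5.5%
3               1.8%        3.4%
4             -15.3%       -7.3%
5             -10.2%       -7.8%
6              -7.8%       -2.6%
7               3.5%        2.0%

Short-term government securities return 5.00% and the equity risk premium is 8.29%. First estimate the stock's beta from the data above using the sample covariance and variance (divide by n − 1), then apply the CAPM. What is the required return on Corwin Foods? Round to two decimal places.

Mean R_i = (14.7 − 14.4 + 1.8 − 15.3 − 10.2 − 7.8 + 3.5) / 7 = -3.9571%
Mean R_m = (10.0 − 5.5 + 3.4 − 7.3 − 7.8 − 2.6 + 2.0) / 7 = -1.1143%
Σ(R_i − R̄_i)(R_m − R̄_m) = 419.9843  ⇒  Cov = 419.9843 / 6 = 69.9974
Σ(R_m − R̄_m)² = 258.0086  ⇒  Var(R_m) = 258.0086 / 6 = 43.0014
β = Cov / Var(R_m) = 69.9974 / 43.0014 = 1.6278
E(R) = R_f + β × MRP = 5.00% + 1.6278 × 8.29% = 18.49%

18.49%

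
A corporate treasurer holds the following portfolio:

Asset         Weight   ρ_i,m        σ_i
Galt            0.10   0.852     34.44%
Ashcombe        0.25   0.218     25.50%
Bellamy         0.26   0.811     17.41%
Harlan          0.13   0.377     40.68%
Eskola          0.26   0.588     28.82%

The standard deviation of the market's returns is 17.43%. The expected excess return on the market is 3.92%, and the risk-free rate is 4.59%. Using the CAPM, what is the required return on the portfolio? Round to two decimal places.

7.83%

β_Galt = 0.852 × 34.44% / 17.43% = 1.6835
β_Ashcombe = 0.218 × 25.50% / 17.43% = 0.3189
β_Bellamy = 0.811 × 17.41% / 17.43% = 0.8101
β_Harlan = 0.377 × 40.68% / 17.43% = 0.8799
β_Eskola = 0.588 × 28.82% / 17.43% = 0.9722
β_P = Σ w_i β_i = 0.10×1.6835 + 0.25×0.3189 + 0.26×0.8101 + 0.13×0.8799 + 0.26×0.9722 = 0.8259
E(R_P) = R_f + β_P × MRP = 4.59% + 0.8259 × 3.92% = 7.83%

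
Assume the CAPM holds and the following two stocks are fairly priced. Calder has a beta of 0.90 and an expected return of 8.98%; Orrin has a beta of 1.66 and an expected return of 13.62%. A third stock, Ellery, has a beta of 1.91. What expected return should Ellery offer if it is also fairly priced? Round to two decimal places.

15.15%

MRP (SML slope) = (13.62% − 8.98%) / (1.66 − 0.90) = 4.64% / 0.76 = 6.1053%
R_f (intercept) = 8.98% − 0.90 × 6.1053% = 3.4852%
E(R_Ellery) = R_f + β × MRP = 3.4852% + 1.91 × 6.1053% = 15.15%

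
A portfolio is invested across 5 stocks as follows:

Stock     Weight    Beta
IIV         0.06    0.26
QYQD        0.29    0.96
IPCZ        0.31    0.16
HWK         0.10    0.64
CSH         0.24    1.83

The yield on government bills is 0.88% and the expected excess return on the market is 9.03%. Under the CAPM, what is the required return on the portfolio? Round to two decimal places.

8.53%

β_P = Σ w_i β_i = 0.06×0.26 + 0.29×0.96 + 0.31×0.16 + 0.10×0.64 + 0.24×1.83 = 0.8468
E(R_P) = R_f + β_P × MRP = 0.88% + 0.8468 × 9.03% = 8.53%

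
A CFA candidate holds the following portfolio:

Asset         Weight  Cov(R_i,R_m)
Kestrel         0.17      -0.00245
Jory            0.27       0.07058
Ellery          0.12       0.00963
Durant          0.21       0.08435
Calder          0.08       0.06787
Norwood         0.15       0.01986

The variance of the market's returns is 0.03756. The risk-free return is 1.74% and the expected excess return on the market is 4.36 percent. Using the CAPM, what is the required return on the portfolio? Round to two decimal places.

β_Kestrel = -0.00245 / 0.03756 = -0.0652
β_Jory = 0.07058 / 0.03756 = 1.8791
β_Ellery = 0.00963 / 0.03756 = 0.2564
β_Durant = 0.08435 / 0.03756 = 2.2457
β_Calder = 0.06787 / 0.03756 = 1.8070
β_Norwood = 0.01986 / 0.03756 = 0.5288
β_P = Σ w_i β_i = 0.17×-0.0652 + 0.27×1.8791 + 0.12×0.2564 + 0.21×2.2457 + 0.08×1.8070 + 0.15×0.5288 = 1.2225
E(R_P) = R_f + β_P × MRP = 1.74% + 1.2225 × 4.36% = 7.07%

7.07%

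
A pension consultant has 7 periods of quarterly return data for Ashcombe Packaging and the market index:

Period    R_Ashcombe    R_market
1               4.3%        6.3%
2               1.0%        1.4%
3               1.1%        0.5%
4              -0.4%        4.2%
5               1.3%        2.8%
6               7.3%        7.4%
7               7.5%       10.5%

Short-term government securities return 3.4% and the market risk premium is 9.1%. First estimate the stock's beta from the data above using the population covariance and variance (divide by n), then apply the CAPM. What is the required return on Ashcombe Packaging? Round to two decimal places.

10.51%

Mean R_i = (4.3 + 1.0 + 1.1 − 0.4 + 1.3 + 7.3 + 7.5) / 7 = 3.1571%
Mean R_m = (6.3 + 1.4 + 0.5 + 4.2 + 2.8 + 7.4 + 10.5) / 7 = 4.7286%
Σ(R_i − R̄_i)(R_m − R̄_m) = 59.2686  ⇒  Cov = 59.2686 / 7 = 8.4669
Σ(R_m − R̄_m)² = 75.8743  ⇒  Var(R_m) = 75.8743 / 7 = 10.8392
β = Cov / Var(R_m) = 8.4669 / 10.8392 = 0.7811
E(R) = R_f + β × MRP = 3.4% + 0.7811 × 9.1% = 10.51%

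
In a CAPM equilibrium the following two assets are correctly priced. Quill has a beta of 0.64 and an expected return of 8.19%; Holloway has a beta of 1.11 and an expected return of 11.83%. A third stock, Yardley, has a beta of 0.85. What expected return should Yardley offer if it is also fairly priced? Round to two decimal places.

9.82%

MRP (SML slope) = (11.83% − 8.19%) / (1.11 − 0.64) = 3.64% / 0.47 = 7.7447%
R_f (intercept) = 8.19% − 0.64 × 7.7447% = 3.2334%
E(R_Yardley) = R_f + β × MRP = 3.2334% + 0.85 × 7.7447% = 9.82%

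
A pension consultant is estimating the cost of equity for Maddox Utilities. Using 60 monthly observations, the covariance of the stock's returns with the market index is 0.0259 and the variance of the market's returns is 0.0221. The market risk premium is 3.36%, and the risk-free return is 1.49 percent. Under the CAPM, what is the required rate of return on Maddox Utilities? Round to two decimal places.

β = Cov(R_i, R_m) / Var(R_m) = 0.0259 / 0.0221 = 1.1719
E(R) = R_f + β × MRP = 1.49% + 1.1719 × 3.36% = 5.43%

5.43%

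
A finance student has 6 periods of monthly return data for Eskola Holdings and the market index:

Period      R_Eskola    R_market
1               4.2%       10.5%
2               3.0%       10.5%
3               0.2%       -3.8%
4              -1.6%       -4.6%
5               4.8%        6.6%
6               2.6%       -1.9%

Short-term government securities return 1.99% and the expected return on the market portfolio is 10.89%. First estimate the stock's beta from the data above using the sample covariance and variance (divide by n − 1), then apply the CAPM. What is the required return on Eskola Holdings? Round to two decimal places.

4.48%

Mean R_i = (4.2 + 3.0 + 0.2 − 1.6 + 4.8 + 2.6) / 6 = 2.2000%
Mean R_m = (10.5 + 10.5 − 3.8 − 4.6 + 6.6 − 1.9) / 6 = 2.8833%
Σ(R_i − R̄_i)(R_m − R̄_m) = 70.8800  ⇒  Cov = 70.8800 / 5 = 14.1760
Σ(R_m − R̄_m)² = 253.3883  ⇒  Var(R_m) = 253.3883 / 5 = 50.6777
β = Cov / Var(R_m) = 14.1760 / 50.6777 = 0.2797
MRP = 10.89% − 1.99% = 8.90%
E(R) = R_f + β × MRP = 1.99% + 0.2797 × 8.90% = 4.48%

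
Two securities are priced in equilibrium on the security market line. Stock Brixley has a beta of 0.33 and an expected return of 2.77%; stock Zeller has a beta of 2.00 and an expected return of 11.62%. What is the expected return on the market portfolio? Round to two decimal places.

6.32%

Both satisfy E(R) = R_f + β·MRP, so the slope of the SML is
MRP = (11.62% − 2.77%) / (2.00 − 0.33) = 8.85% / 1.67 = 5.2994%
R_f = E(R_Brixley) − β_Brixley·MRP = 2.77% − 0.33 × 5.2994% = 1.0212%
E(R_m) = R_f + MRP = 1.0212% + 5.2994% = 6.32%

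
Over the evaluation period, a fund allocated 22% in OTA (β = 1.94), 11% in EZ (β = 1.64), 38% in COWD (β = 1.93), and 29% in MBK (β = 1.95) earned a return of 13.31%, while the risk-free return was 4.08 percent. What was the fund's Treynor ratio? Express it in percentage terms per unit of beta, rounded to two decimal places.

β_P = 0.22×1.94 + 0.11×1.64 + 0.38×1.93 + 0.29×1.95 = 1.9061
Treynor = (R_P − R_f) / β_P = (13.31% − 4.08%) / 1.9061 = 9.23% / 1.9061 = 4.84%

4.84%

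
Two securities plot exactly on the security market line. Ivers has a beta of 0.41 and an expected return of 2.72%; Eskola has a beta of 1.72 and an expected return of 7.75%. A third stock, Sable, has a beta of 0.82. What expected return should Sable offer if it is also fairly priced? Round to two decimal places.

4.29%

MRP (SML slope) = (7.75% − 2.72%) / (1.72 − 0.41) = 5.03% / 1.31 = 3.8397%
R_f (intercept) = 2.72% − 0.41 × 3.8397% = 1.1457%
E(R_Sable) = R_f + β × MRP = 1.1457% + 0.82 × 3.8397% = 4.29%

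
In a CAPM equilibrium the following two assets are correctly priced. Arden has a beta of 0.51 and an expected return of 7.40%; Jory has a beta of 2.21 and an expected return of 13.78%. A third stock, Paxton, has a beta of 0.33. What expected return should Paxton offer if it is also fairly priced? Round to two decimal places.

6.72%

MRP (SML slope) = (13.78% − 7.40%) / (2.21 − 0.51) = 6.38% / 1.70 = 3.7529%
R_f (intercept) = 7.40% − 0.51 × 3.7529% = 5.4860%
E(R_Paxton) = R_f + β × MRP = 5.4860% + 0.33 × 3.7529% = 6.72%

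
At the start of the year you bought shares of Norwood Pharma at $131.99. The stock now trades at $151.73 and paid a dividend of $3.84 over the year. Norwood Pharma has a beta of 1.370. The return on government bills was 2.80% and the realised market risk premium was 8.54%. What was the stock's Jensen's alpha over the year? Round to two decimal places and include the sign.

Realised HPR = (P1 + D1 − P0) / P0 = (151.73 + 3.84 − 131.99) / 131.99 = 23.58 / 131.99 = 17.8650%
CAPM required = R_f + β·MRP = 2.80% + 1.370 × 8.54% = 14.49980%
α = realised − required = 17.8650% − 14.49980% = +3.37%

+3.37%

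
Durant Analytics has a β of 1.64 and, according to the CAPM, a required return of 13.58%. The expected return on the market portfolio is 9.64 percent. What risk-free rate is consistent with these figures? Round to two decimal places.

E(R) = R_f + β(E(R_m) − R_f) = R_f(1 − β) + β·E(R_m)
13.58% = R_f × (1 − 1.64) + 1.64 × 9.64%
13.58% = R_f × -0.64 + 15.8096%
R_f = (13.58% − 15.8096%) / -0.64 = 3.48%

3.48%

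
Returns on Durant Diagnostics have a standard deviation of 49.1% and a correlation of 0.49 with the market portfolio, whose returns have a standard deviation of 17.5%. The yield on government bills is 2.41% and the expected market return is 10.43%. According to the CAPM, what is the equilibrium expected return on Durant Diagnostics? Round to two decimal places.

13.44%

β = ρ × σ_i / σ_m = 0.49 × 49.1% / 17.5% = 1.3748
MRP = 10.43% − 2.41% = 8.02%
E(R) = 2.41% + 1.3748 × 8.02% = 13.44%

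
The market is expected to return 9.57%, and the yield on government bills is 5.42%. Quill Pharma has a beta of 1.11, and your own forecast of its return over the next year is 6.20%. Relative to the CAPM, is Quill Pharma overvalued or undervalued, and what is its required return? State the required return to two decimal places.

MRP = 9.57% − 5.42% = 4.15%
Required return = R_f + β·MRP = 5.42% + 1.11 × 4.15% = 10.03%
Forecast 6.20% < required 10.03% → the stock plots below the SML → overvalued.

Overvalued; required return 10.03%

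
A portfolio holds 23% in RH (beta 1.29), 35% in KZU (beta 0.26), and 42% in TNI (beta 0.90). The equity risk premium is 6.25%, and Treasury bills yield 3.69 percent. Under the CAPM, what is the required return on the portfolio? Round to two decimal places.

β_P = Σ w_i β_i = 0.23×1.29 + 0.35×0.26 + 0.42×0.90 = 0.7657
E(R_P) = R_f + β_P × MRP = 3.69% + 0.7657 × 6.25% = 8.48%

8.48%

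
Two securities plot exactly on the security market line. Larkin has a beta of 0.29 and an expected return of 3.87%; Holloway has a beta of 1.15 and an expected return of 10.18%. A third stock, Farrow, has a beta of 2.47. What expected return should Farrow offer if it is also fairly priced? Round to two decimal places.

19.87%

MRP (SML slope) = (10.18% − 3.87%) / (1.15 − 0.29) = 6.31% / 0.86 = 7.3372%
R_f (intercept) = 3.87% − 0.29 × 7.3372% = 1.7422%
E(R_Farrow) = R_f + β × MRP = 1.7422% + 2.47 × 7.3372% = 19.87%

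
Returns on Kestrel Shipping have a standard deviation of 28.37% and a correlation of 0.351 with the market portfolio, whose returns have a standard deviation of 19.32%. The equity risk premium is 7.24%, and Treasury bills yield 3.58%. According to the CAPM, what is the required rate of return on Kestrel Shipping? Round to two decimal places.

β = ρ × σ_i / σ_m = 0.351 × 28.37% / 19.32% = 0.5154
E(R) = 3.58% + 0.5154 × 7.24% = 7.31%

7.31%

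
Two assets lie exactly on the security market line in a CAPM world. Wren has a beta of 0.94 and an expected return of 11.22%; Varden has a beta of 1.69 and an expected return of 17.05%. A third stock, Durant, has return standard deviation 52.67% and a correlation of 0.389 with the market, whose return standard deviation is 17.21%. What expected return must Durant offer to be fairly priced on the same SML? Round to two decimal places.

13.17%

MRP = (17.05% − 11.22%) / (1.69 − 0.94) = 7.7733%
R_f = 11.22% − 0.94 × 7.7733% = 3.9131%
β_Durant = ρ·σ_i/σ_m = 0.389 × 52.67 / 17.21 = 1.1905
E(R_Durant) = R_f + β × MRP = 3.9131% + 1.1905 × 7.7733% = 13.17%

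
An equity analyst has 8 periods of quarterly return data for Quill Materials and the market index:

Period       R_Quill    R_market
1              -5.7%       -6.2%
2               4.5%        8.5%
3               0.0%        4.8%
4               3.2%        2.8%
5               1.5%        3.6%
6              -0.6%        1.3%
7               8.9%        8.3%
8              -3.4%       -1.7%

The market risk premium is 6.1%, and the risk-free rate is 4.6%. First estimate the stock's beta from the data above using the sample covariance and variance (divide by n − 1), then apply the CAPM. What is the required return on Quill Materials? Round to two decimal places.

Mean R_i = (-5.7 + 4.5 + 0.0 + 3.2 + 1.5 − 0.6 + 8.9 − 3.4) / 8 = 1.0500%
Mean R_m = (-6.2 + 8.5 + 4.8 + 2.8 + 3.6 + 1.3 + 8.3 − 1.7) / 8 = 2.6750%
Σ(R_i − R̄_i)(R_m − R̄_m) = 144.3500  ⇒  Cov = 144.3500 / 7 = 20.6214
Σ(R_m − R̄_m)² = 170.7550  ⇒  Var(R_m) = 170.7550 / 7 = 24.3936
β = Cov / Var(R_m) = 20.6214 / 24.3936 = 0.8454
E(R) = R_f + β × MRP = 4.6% + 0.8454 × 6.1% = 9.76%

9.76%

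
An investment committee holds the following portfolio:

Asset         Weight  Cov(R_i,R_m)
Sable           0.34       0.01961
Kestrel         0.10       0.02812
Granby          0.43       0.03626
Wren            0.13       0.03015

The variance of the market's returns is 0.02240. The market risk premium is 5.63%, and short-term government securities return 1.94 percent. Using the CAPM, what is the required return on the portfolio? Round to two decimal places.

β_Sable = 0.01961 / 0.02240 = 0.8754
β_Kestrel = 0.02812 / 0.02240 = 1.2554
β_Granby = 0.03626 / 0.02240 = 1.6188
β_Wren = 0.03015 / 0.02240 = 1.3460
β_P = Σ w_i β_i = 0.34×0.8754 + 0.10×1.2554 + 0.43×1.6188 + 0.13×1.3460 = 1.2942
E(R_P) = R_f + β_P × MRP = 1.94% + 1.2942 × 5.63% = 9.23%

9.23%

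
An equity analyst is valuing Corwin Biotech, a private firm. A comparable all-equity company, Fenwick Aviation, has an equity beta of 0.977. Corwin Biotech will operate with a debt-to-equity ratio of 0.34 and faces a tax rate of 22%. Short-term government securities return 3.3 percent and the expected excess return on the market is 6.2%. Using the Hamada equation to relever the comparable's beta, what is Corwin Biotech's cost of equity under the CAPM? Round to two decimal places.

β_L = β_U × [1 + (1 − t)(D/E)] = 0.977 × [1 + (1 − 0.22) × 0.34]
    = 0.977 × [1 + 0.78 × 0.34] = 0.977 × 1.2652 = 1.2361
E(R) = R_f + β_L × MRP = 3.3% + 1.2361 × 6.2% = 10.96%

10.96%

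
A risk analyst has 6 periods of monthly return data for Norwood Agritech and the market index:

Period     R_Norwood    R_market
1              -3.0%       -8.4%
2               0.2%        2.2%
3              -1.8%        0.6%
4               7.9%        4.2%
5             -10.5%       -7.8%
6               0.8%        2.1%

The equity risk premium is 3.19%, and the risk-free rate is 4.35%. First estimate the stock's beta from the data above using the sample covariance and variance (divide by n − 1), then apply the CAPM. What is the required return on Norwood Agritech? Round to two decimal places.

7.19%

Mean R_i = (-3.0 + 0.2 − 1.8 + 7.9 − 10.5 + 0.8) / 6 = -1.0667%
Mean R_m = (-8.4 + 2.2 + 0.6 + 4.2 − 7.8 + 2.1) / 6 = -1.1833%
Σ(R_i − R̄_i)(R_m − R̄_m) = 133.7467  ⇒  Cov = 133.7467 / 5 = 26.7493
Σ(R_m − R̄_m)² = 150.2483  ⇒  Var(R_m) = 150.2483 / 5 = 30.0497
β = Cov / Var(R_m) = 26.7493 / 30.0497 = 0.8902
E(R) = R_f + β × MRP = 4.35% + 0.8902 × 3.19% = 7.19%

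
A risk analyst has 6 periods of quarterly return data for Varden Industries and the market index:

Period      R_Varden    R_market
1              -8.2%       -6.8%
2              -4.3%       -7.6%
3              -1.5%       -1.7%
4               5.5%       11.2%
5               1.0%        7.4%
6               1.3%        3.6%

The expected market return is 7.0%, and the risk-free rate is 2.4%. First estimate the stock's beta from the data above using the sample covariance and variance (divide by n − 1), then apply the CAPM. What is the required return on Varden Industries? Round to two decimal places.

5.08%

Mean R_i = (-8.2 − 4.3 − 1.5 + 5.5 + 1.0 + 1.3) / 6 = -1.0333%
Mean R_m = (-6.8 − 7.6 − 1.7 + 11.2 + 7.4 + 3.6) / 6 = 1.0167%
Σ(R_i − R̄_i)(R_m − R̄_m) = 170.9733  ⇒  Cov = 170.9733 / 5 = 34.1947
Σ(R_m − R̄_m)² = 293.8483  ⇒  Var(R_m) = 293.8483 / 5 = 58.7697
β = Cov / Var(R_m) = 34.1947 / 58.7697 = 0.5818
MRP = 7.0% − 2.4% = 4.60%
E(R) = R_f + β × MRP = 2.4% + 0.5818 × 4.6% = 5.08%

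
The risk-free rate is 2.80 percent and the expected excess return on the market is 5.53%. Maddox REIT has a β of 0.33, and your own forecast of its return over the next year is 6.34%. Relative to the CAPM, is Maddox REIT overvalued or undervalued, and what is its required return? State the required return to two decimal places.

Undervalued; required return 4.62%

Required return = R_f + β·MRP = 2.80% + 0.33 × 5.53% = 4.62%
Forecast 6.34% > required 4.62% → the stock plots above the SML → undervalued.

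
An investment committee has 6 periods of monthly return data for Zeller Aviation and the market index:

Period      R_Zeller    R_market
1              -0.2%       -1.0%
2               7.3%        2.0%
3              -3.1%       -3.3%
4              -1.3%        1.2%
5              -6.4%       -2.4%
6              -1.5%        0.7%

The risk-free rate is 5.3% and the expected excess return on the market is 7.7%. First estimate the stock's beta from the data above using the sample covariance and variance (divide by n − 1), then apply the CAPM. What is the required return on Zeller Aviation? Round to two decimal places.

Mean R_i = (-0.2 + 7.3 − 3.1 − 1.3 − 6.4 − 1.5) / 6 = -0.8667%
Mean R_m = (-1.0 + 2.0 − 3.3 + 1.2 − 2.4 + 0.7) / 6 = -0.4667%
Σ(R_i − R̄_i)(R_m − R̄_m) = 35.3533  ⇒  Cov = 35.3533 / 5 = 7.0707
Σ(R_m − R̄_m)² = 22.2733  ⇒  Var(R_m) = 22.2733 / 5 = 4.4547
β = Cov / Var(R_m) = 7.0707 / 4.4547 = 1.5872
E(R) = R_f + β × MRP = 5.3% + 1.5872 × 7.7% = 17.52%

17.52%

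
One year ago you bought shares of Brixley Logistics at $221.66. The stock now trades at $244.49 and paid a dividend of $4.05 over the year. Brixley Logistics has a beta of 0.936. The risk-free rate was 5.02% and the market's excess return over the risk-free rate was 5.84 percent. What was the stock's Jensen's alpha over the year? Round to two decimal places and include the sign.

Realised HPR = (P1 + D1 − P0) / P0 = (244.49 + 4.05 − 221.66) / 221.66 = 26.88 / 221.66 = 12.1267%
CAPM required = R_f + β·MRP = 5.02% + 0.936 × 5.84% = 10.48624%
α = realised − required = 12.1267% − 10.48624% = +1.64%

+1.64%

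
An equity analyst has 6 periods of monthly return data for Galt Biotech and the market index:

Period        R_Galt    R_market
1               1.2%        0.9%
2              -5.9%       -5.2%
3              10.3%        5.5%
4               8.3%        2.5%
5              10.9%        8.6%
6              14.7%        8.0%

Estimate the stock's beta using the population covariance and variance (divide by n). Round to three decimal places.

Mean R_i = (1.2 − 5.9 + 10.3 + 8.3 + 10.9 + 14.7) / 6 = 6.5833%
Mean R_m = (0.9 − 5.2 + 5.5 + 2.5 + 8.6 + 8.0) / 6 = 3.3833%
Σ(R_i − R̄_i)(R_m − R̄_m) = 186.8583  ⇒  Cov = 186.8583 / 6 = 31.1431
Σ(R_m − R̄_m)² = 133.6283  ⇒  Var(R_m) = 133.6283 / 6 = 22.2714
β = Cov / Var(R_m) = 31.1431 / 22.2714 = 1.3983

1.398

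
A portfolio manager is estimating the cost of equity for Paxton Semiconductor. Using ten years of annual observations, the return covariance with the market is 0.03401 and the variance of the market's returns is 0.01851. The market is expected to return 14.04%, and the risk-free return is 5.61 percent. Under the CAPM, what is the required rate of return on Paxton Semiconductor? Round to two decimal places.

21.10%

β = Cov(R_i, R_m) / Var(R_m) = 0.03401 / 0.01851 = 1.8374
MRP = 14.04% − 5.61% = 8.43%
E(R) = R_f + β × MRP = 5.61% + 1.8374 × 8.43% = 21.10%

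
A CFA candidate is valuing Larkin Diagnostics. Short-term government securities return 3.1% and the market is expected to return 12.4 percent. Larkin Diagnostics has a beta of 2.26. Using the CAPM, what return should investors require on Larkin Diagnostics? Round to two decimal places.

24.12%

Market risk premium = E(R_m) − R_f = 12.4% − 3.1% = 9.30%
E(R) = R_f + β × MRP = 3.1% + 2.26 × 9.3% = 24.12%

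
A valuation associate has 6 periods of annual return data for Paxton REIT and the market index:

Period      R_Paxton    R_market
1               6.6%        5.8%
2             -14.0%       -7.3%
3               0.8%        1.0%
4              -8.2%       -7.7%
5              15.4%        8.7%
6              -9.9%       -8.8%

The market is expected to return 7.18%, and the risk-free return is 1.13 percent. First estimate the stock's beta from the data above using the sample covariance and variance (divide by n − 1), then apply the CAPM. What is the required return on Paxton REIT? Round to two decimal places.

9.77%

Mean R_i = (6.6 − 14.0 + 0.8 − 8.2 + 15.4 − 9.9) / 6 = -1.5500%
Mean R_m = (5.8 − 7.3 + 1.0 − 7.7 + 8.7 − 8.8) / 6 = -1.3833%
Σ(R_i − R̄_i)(R_m − R̄_m) = 412.6550  ⇒  Cov = 412.6550 / 5 = 82.5310
Σ(R_m − R̄_m)² = 288.8683  ⇒  Var(R_m) = 288.8683 / 5 = 57.7737
β = Cov / Var(R_m) = 82.5310 / 57.7737 = 1.4285
MRP = 7.18% − 1.13% = 6.05%
E(R) = R_f + β × MRP = 1.13% + 1.4285 × 6.05% = 9.77%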